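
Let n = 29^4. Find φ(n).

682892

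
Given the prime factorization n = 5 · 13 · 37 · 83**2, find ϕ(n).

11760768

φ(5) = 5 − 1 = 4.
φ(13) = 13 − 1 = 12.
φ(37) = 37 − 1 = 36.
φ(83^2) = 83^1·(83−1) = 83·82 = 6806.
Multiply: 4 · 12 · 36 · 6806 = 11760768.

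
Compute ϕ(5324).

First factor: 5324 = 2^2 · 11^3.
φ(5324) = 5324 · (1 − 1/2) · (1 − 1/11)
       = 5324 · 10/22 = 2420.

2420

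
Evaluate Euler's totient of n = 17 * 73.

φ(1241) = 1241 · (1 − 1/17) · (1 − 1/73)
       = 1241 · 1152/1241 = 1152.

1152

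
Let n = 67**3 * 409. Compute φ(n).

120879792

φ(123012067) = 123012067 · (1 − 1/67) · (1 − 1/409)
       = 123012067 · 26928/27403 = 120879792.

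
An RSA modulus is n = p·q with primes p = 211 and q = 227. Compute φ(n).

47460

φ(47897) = 47897 · (1 − 1/211) · (1 − 1/227)
       = 47897 · 47460/47897 = 47460.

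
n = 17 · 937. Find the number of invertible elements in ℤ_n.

14976

φ(17) = 17 − 1 = 16.
φ(937) = 937 − 1 = 936.
Multiply: 16 · 936 = 14976.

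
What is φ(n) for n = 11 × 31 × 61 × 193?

3456000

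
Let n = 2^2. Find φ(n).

2

φ(2^2) = 2^1·(2−1) = 2·1 = 2.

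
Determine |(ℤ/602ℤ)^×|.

602 = 2 · 7 · 43.
φ(602) = 602 · (1 − 1/2) · (1 − 1/7) · (1 − 1/43)
       = 602 · 252/602 = 252.

252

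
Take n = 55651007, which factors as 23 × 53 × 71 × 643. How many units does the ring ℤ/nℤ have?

51411360

φ(23) = 23 − 1 = 22.
φ(53) = 53 − 1 = 52.
φ(71) = 71 − 1 = 70.
φ(643) = 643 − 1 = 642.
Multiply: 22 · 52 · 70 · 642 = 51411360.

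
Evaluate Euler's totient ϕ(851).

First factor: 851 = 23 · 37.
φ(851) = 851 · (1 − 1/23) · (1 − 1/37)
       = 851 · 792/851 = 792.

792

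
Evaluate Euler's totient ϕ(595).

595 = 5 * 7 * 17.
φ(5) = 5 − 1 = 4.
φ(7) = 7 − 1 = 6.
φ(17) = 17 − 1 = 16.
φ(595) = 4 × 6 × 16 = 384.

384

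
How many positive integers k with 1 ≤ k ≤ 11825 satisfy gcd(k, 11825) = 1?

8400

Prime factorization: 11825 = 5^2 · 11 · 43.
φ(5^2) = 5^1·(5−1) = 5·4 = 20.
φ(11) = 11 − 1 = 10.
φ(43) = 43 − 1 = 42.
Since φ is multiplicative, φ(11825) = 20 · 10 · 42 = 8400.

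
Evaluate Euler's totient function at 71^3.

φ(357911) = 357911 · (1 − 1/71)
       = 357911 · 70/71 = 352870.

352870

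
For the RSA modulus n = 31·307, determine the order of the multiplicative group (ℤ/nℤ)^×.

φ(n) = (p − 1)(q − 1) = (31−1)(307−1) = 30·306 = 9180.

9180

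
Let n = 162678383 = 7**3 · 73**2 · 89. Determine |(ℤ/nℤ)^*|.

φ(7^3) = 7^3 − 7^2 = 343 − 49 = 294.
φ(73^2) = 73^1·(73−1) = 73·72 = 5256.
φ(89) = 89 − 1 = 88.
Since φ is multiplicative, φ(162678383) = 294 · 5256 · 88 = 135983232.

135983232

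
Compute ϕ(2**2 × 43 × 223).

18648

φ(2^2) = 2^2 − 2^1 = 4 − 2 = 2.
φ(43) = 43 − 1 = 42.
φ(223) = 223 − 1 = 222.
Since φ is multiplicative, φ(38356) = 2 · 42 · 222 = 18648.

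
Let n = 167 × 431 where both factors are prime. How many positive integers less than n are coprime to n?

φ(71977) = 71977 · (1 − 1/167) · (1 − 1/431)
       = 71977 · 71380/71977 = 71380.

71380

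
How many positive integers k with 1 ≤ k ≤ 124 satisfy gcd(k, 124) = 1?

Prime factorization: 124 = 2^2 * 31.
φ(124) = 124 · (1 − 1/2) · (1 − 1/31)
       = 124 · 30/62 = 60.

60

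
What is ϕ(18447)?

10080

Factor 18447: 18447 = 3 · 11 · 13 · 43.
φ(18447) = 18447 · (1 − 1/3) · (1 − 1/11) · (1 − 1/13) · (1 − 1/43)
       = 18447 · 10080/18447 = 10080.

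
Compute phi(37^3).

φ(50653) = 50653 · (1 − 1/37)
       = 50653 · 36/37 = 49284.

49284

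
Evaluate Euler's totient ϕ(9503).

8064

First factor: 9503 = 13 · 17 · 43.
φ(9503) = 9503 · (1 − 1/13) · (1 − 1/17) · (1 − 1/43)
       = 9503 · 8064/9503 = 8064.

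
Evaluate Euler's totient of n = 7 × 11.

φ(7) = 7 − 1 = 6.
φ(11) = 11 − 1 = 10.
φ(77) = 6 × 10 = 60.

60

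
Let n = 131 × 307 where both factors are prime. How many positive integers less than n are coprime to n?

φ(40217) = 40217 · (1 − 1/131) · (1 − 1/307)
       = 40217 · 39780/40217 = 39780.

39780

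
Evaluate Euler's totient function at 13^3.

2028

φ(13^3) = 13^2·(13−1) = 169·12 = 2028.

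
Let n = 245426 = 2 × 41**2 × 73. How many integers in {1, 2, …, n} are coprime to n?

φ(2) = 2 − 1 = 1.
φ(41^2) = 41^2 − 41^1 = 1681 − 41 = 1640.
φ(73) = 73 − 1 = 72.
Multiply: 1 · 1640 · 72 = 118080.

118080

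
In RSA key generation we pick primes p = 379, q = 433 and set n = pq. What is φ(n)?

163296

For distinct primes, φ(pq) = (p−1)(q−1) = 378 × 432 = 163296.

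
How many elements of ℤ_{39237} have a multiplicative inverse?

Prime factorization: 39237 = 3 · 11 · 29 · 41.
φ(3) = 3 − 1 = 2.
φ(11) = 11 − 1 = 10.
φ(29) = 29 − 1 = 28.
φ(41) = 41 − 1 = 40.
Multiply: 2 · 10 · 28 · 40 = 22400.

22400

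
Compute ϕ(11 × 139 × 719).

φ(1099351) = 1099351 · (1 − 1/11) · (1 − 1/139) · (1 − 1/719)
       = 1099351 · 990840/1099351 = 990840.

990840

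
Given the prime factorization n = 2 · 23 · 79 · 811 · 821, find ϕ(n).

1139767200

φ(2419629854) = 2419629854 · (1 − 1/2) · (1 − 1/23) · (1 − 1/79) · (1 − 1/811) · (1 − 1/821)
       = 2419629854 · 1139767200/2419629854 = 1139767200.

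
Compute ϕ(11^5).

φ(11^5) = 11^5 − 11^4 = 161051 − 14641 = 146410.

146410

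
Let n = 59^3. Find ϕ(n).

φ(59^3) = 59^2·(59−1) = 3481·58 = 201898.

201898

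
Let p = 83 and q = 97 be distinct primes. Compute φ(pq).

φ(8051) = 8051 · (1 − 1/83) · (1 − 1/97)
       = 8051 · 7872/8051 = 7872.

7872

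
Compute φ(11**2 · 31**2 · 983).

φ(114304223) = 114304223 · (1 − 1/11) · (1 − 1/31) · (1 − 1/983)
       = 114304223 · 294600/335203 = 100458600.

100458600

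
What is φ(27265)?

17280

Prime factorization: 27265 = 5 · 7 · 19 · 41.
φ(5) = 5 − 1 = 4.
φ(7) = 7 − 1 = 6.
φ(19) = 19 − 1 = 18.
φ(41) = 41 − 1 = 40.
φ(27265) = 4 × 6 × 18 × 40 = 17280.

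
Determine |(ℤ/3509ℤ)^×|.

3080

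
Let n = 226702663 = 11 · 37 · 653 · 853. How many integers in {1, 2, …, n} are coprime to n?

199981440

φ(11) = 11 − 1 = 10.
φ(37) = 37 − 1 = 36.
φ(653) = 653 − 1 = 652.
φ(853) = 853 − 1 = 852.
Since φ is multiplicative, φ(226702663) = 10 · 36 · 652 · 852 = 199981440.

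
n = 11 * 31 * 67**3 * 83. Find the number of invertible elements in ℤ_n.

φ(11) = 11 − 1 = 10.
φ(31) = 31 − 1 = 30.
φ(67^3) = 67^3 − 67^2 = 300763 − 4489 = 296274.
φ(83) = 83 − 1 = 82.
Multiply: 10 · 30 · 296274 · 82 = 7288340400.

7288340400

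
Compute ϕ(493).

448

Factor 493: 493 = 17 · 29.
φ(493) = 493 · (1 − 1/17) · (1 − 1/29)
       = 493 · 448/493 = 448.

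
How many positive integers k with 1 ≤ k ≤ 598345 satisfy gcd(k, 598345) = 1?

Prime factorization: 598345 = 5 · 11**2 · 23 · 43.
φ(5) = 5 − 1 = 4.
φ(11^2) = 11^2 − 11^1 = 121 − 11 = 110.
φ(23) = 23 − 1 = 22.
φ(43) = 43 − 1 = 42.
Since φ is multiplicative, φ(598345) = 4 · 110 · 22 · 42 = 406560.

406560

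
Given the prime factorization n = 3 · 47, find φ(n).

92

φ(141) = 141 · (1 − 1/3) · (1 − 1/47)
       = 141 · 92/141 = 92.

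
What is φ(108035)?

76800

First factor: 108035 = 5 · 17 · 31 · 41.
φ(108035) = 108035 · (1 − 1/5) · (1 − 1/17) · (1 − 1/31) · (1 − 1/41)
       = 108035 · 76800/108035 = 76800.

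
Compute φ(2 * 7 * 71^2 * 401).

11928000

φ(2) = 2 − 1 = 1.
φ(7) = 7 − 1 = 6.
φ(71^2) = 71^1·(71−1) = 71·70 = 4970.
φ(401) = 401 − 1 = 400.
Since φ is multiplicative, φ(28300174) = 1 · 6 · 4970 · 400 = 11928000.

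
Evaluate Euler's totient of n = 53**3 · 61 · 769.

6730813440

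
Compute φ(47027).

Factor 47027: 47027 = 31 · 37 · 41.
φ(47027) = 47027 · (1 − 1/31) · (1 − 1/37) · (1 − 1/41)
       = 47027 · 43200/47027 = 43200.

43200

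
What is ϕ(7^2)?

φ(7^2) = 7^1·(7−1) = 7·6 = 42.

42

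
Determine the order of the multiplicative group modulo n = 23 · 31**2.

20460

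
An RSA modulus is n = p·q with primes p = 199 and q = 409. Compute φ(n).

80784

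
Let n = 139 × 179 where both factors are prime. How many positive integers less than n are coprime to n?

φ(n) = (p − 1)(q − 1) = (139−1)(179−1) = 138·178 = 24564.

24564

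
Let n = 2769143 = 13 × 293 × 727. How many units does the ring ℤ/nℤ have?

φ(2769143) = 2769143 · (1 − 1/13) · (1 − 1/293) · (1 − 1/727)
       = 2769143 · 2543904/2769143 = 2543904.

2543904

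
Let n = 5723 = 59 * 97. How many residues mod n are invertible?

5568

φ(5723) = 5723 · (1 − 1/59) · (1 − 1/97)
       = 5723 · 5568/5723 = 5568.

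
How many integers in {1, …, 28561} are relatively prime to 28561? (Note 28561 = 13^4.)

φ(28561) = 28561 · (1 − 1/13)
       = 28561 · 12/13 = 26364.

26364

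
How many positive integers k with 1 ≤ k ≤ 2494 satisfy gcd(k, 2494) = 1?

First factor: 2494 = 2 · 29 · 43.
φ(2) = 2 − 1 = 1.
φ(29) = 29 − 1 = 28.
φ(43) = 43 − 1 = 42.
φ(2494) = 1 × 28 × 42 = 1176.

1176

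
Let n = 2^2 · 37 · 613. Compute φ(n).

φ(2^2) = 2^1·(2−1) = 2·1 = 2.
φ(37) = 37 − 1 = 36.
φ(613) = 613 − 1 = 612.
φ(90724) = 2 × 36 × 612 = 44064.

44064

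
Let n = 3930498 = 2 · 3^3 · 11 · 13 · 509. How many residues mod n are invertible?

φ(2) = 2 − 1 = 1.
φ(3^3) = 3^3 − 3^2 = 27 − 9 = 18.
φ(11) = 11 − 1 = 10.
φ(13) = 13 − 1 = 12.
φ(509) = 509 − 1 = 508.
φ(3930498) = 1 × 18 × 10 × 12 × 508 = 1097280.

1097280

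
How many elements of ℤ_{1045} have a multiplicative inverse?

Factor 1045: 1045 = 5 × 11 × 19.
φ(5) = 5 − 1 = 4.
φ(11) = 11 − 1 = 10.
φ(19) = 19 − 1 = 18.
Since φ is multiplicative, φ(1045) = 4 · 10 · 18 = 720.

720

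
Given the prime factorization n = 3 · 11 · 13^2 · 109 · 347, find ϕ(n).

116588160

φ(210938871) = 210938871 · (1 − 1/3) · (1 − 1/11) · (1 − 1/13) · (1 − 1/109) · (1 − 1/347)
       = 210938871 · 8968320/16226067 = 116588160.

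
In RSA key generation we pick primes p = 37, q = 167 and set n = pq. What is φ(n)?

5976

φ(37) = 37 − 1 = 36.
φ(167) = 167 − 1 = 166.
Multiply: 36 · 166 = 5976.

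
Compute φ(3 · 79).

φ(237) = 237 · (1 − 1/3) · (1 − 1/79)
       = 237 · 156/237 = 156.

156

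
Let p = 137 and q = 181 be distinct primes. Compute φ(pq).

24480

φ(pq) = (p−1)(q−1) = 136 · 180 = 24480.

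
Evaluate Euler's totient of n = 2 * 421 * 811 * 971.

329994000

φ(2) = 2 − 1 = 1.
φ(421) = 421 − 1 = 420.
φ(811) = 811 − 1 = 810.
φ(971) = 971 − 1 = 970.
Multiply: 1 · 420 · 810 · 970 = 329994000.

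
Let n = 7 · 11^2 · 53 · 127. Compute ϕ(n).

4324320

φ(7) = 7 − 1 = 6.
φ(11^2) = 11^1·(11−1) = 11·10 = 110.
φ(53) = 53 − 1 = 52.
φ(127) = 127 − 1 = 126.
φ(5701157) = 6 × 110 × 52 × 126 = 4324320.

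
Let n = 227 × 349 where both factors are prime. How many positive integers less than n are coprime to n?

φ(pq) = (p−1)(q−1) = 226 · 348 = 78648.

78648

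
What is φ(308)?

120

Factor 308: 308 = 2^2 · 7 · 11.
φ(2^2) = 2^2 − 2^1 = 4 − 2 = 2.
φ(7) = 7 − 1 = 6.
φ(11) = 11 − 1 = 10.
φ(308) = 2 × 6 × 10 = 120.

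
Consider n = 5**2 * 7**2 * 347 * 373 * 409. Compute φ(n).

44112176640

φ(64848166775) = 64848166775 · (1 − 1/5) · (1 − 1/7) · (1 − 1/347) · (1 − 1/373) · (1 − 1/409)
       = 64848166775 · 1260347904/1852804765 = 44112176640.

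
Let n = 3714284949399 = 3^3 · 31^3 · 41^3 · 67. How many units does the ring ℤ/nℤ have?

2302972689600

φ(3714284949399) = 3714284949399 · (1 − 1/3) · (1 − 1/31) · (1 − 1/41) · (1 − 1/67)
       = 3714284949399 · 158400/255471 = 2302972689600.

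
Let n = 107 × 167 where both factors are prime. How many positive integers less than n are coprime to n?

φ(107) = 107 − 1 = 106.
φ(167) = 167 − 1 = 166.
Multiply: 106 · 166 = 17596.

17596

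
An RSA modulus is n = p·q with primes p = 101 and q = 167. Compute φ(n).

φ(n) = (p − 1)(q − 1) = (101−1)(167−1) = 100·166 = 16600.

16600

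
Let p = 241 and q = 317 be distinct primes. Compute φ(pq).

For distinct primes, φ(pq) = (p−1)(q−1) = 240 × 316 = 75840.

75840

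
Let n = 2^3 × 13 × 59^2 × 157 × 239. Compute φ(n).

6098496768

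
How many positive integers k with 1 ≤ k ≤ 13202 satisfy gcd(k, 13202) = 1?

5280

Prime factorization: 13202 = 2 * 7 * 23 * 41.
φ(2) = 2 − 1 = 1.
φ(7) = 7 − 1 = 6.
φ(23) = 23 − 1 = 22.
φ(41) = 41 − 1 = 40.
φ(13202) = 1 × 6 × 22 × 40 = 5280.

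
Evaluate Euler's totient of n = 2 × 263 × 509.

133096

φ(267734) = 267734 · (1 − 1/2) · (1 − 1/263) · (1 − 1/509)
       = 267734 · 133096/267734 = 133096.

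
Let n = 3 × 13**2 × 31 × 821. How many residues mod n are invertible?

7675200

φ(12903657) = 12903657 · (1 − 1/3) · (1 − 1/13) · (1 − 1/31) · (1 − 1/821)
       = 12903657 · 590400/992589 = 7675200.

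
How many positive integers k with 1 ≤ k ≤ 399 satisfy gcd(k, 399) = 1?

216

First factor: 399 = 3 * 7 * 19.
φ(3) = 3 − 1 = 2.
φ(7) = 7 − 1 = 6.
φ(19) = 19 − 1 = 18.
Since φ is multiplicative, φ(399) = 2 · 6 · 18 = 216.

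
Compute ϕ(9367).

9367 = 17 * 19 * 29.
φ(9367) = 9367 · (1 − 1/17) · (1 − 1/19) · (1 − 1/29)
       = 9367 · 8064/9367 = 8064.

8064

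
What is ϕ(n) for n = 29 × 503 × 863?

φ(29) = 29 − 1 = 28.
φ(503) = 503 − 1 = 502.
φ(863) = 863 − 1 = 862.
φ(12588581) = 28 × 502 × 862 = 12116272.

12116272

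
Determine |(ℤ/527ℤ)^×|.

First factor: 527 = 17 · 31.
φ(527) = 527 · (1 − 1/17) · (1 − 1/31)
       = 527 · 480/527 = 480.

480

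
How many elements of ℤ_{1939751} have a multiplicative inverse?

Prime factorization: 1939751 = 11^2 · 17 · 23 · 41.
φ(11^2) = 11^1·(11−1) = 11·10 = 110.
φ(17) = 17 − 1 = 16.
φ(23) = 23 − 1 = 22.
φ(41) = 41 − 1 = 40.
Multiply: 110 · 16 · 22 · 40 = 1548800.

1548800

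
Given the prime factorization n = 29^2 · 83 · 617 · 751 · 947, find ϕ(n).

29100670368000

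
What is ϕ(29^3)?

φ(29^3) = 29^2·(29−1) = 841·28 = 23548.

23548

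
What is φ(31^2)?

φ(961) = 961 · (1 − 1/31)
       = 961 · 30/31 = 930.

930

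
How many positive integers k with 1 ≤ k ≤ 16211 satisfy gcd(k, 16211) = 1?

16211 = 13 × 29 × 43.
φ(13) = 13 − 1 = 12.
φ(29) = 29 − 1 = 28.
φ(43) = 43 − 1 = 42.
Since φ is multiplicative, φ(16211) = 12 · 28 · 42 = 14112.

14112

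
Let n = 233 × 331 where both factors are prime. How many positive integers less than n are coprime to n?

φ(n) = (p − 1)(q − 1) = (233−1)(331−1) = 232·330 = 76560.

76560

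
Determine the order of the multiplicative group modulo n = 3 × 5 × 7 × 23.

φ(3) = 3 − 1 = 2.
φ(5) = 5 − 1 = 4.
φ(7) = 7 − 1 = 6.
φ(23) = 23 − 1 = 22.
Multiply: 2 · 4 · 6 · 22 = 1056.

1056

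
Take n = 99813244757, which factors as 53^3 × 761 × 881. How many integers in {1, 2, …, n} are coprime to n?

97690278400

φ(99813244757) = 99813244757 · (1 − 1/53) · (1 − 1/761) · (1 − 1/881)
       = 99813244757 · 34777600/35533373 = 97690278400.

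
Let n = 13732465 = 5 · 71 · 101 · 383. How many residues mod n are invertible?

φ(5) = 5 − 1 = 4.
φ(71) = 71 − 1 = 70.
φ(101) = 101 − 1 = 100.
φ(383) = 383 − 1 = 382.
Multiply: 4 · 70 · 100 · 382 = 10696000.

10696000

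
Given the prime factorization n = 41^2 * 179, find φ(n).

291920

φ(41^2) = 41^2 − 41^1 = 1681 − 41 = 1640.
φ(179) = 179 − 1 = 178.
Since φ is multiplicative, φ(300899) = 1640 · 178 = 291920.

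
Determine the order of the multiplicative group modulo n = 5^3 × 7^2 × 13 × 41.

φ(5^3) = 5^2·(5−1) = 25·4 = 100.
φ(7^2) = 7^1·(7−1) = 7·6 = 42.
φ(13) = 13 − 1 = 12.
φ(41) = 41 − 1 = 40.
Multiply: 100 · 42 · 12 · 40 = 2016000.

2016000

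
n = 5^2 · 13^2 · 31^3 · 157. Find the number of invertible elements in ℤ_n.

14032137600

φ(19761115075) = 19761115075 · (1 − 1/5) · (1 − 1/13) · (1 − 1/31) · (1 − 1/157)
       = 19761115075 · 224640/316355 = 14032137600.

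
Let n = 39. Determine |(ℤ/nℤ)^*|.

24

Factor 39: 39 = 3 * 13.
φ(39) = 39 · (1 − 1/3) · (1 − 1/13)
       = 39 · 24/39 = 24.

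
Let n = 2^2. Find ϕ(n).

2

φ(4) = 4 · (1 − 1/2)
       = 4 · 1/2 = 2.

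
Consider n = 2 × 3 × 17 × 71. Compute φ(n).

2240

φ(7242) = 7242 · (1 − 1/2) · (1 − 1/3) · (1 − 1/17) · (1 − 1/71)
       = 7242 · 2240/7242 = 2240.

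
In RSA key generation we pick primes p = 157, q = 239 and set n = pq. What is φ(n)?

φ(37523) = 37523 · (1 − 1/157) · (1 − 1/239)
       = 37523 · 37128/37523 = 37128.

37128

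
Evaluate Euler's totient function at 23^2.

φ(23^2) = 23^1·(23−1) = 23·22 = 506.

506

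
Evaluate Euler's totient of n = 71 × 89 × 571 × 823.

2886206400

φ(2969506627) = 2969506627 · (1 − 1/71) · (1 − 1/89) · (1 − 1/571) · (1 − 1/823)
       = 2969506627 · 2886206400/2969506627 = 2886206400.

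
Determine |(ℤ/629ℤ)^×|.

Factor 629: 629 = 17 × 37.
φ(629) = 629 · (1 − 1/17) · (1 − 1/37)
       = 629 · 576/629 = 576.

576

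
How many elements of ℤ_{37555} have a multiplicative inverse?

Prime factorization: 37555 = 5 · 7 · 29 · 37.
φ(37555) = 37555 · (1 − 1/5) · (1 − 1/7) · (1 − 1/29) · (1 − 1/37)
       = 37555 · 24192/37555 = 24192.

24192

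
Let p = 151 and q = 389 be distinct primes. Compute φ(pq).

58200

φ(151) = 151 − 1 = 150.
φ(389) = 389 − 1 = 388.
Multiply: 150 · 388 = 58200.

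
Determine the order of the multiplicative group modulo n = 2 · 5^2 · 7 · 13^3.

243360

φ(2) = 2 − 1 = 1.
φ(5^2) = 5^2 − 5^1 = 25 − 5 = 20.
φ(7) = 7 − 1 = 6.
φ(13^3) = 13^2·(13−1) = 169·12 = 2028.
Multiply: 1 · 20 · 6 · 2028 = 243360.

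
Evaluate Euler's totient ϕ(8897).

First factor: 8897 = 7 · 31 · 41.
φ(7) = 7 − 1 = 6.
φ(31) = 31 − 1 = 30.
φ(41) = 41 − 1 = 40.
Multiply: 6 · 30 · 40 = 7200.

7200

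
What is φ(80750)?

Factor 80750: 80750 = 2 * 5^3 * 17 * 19.
φ(2) = 2 − 1 = 1.
φ(5^3) = 5^3 − 5^2 = 125 − 25 = 100.
φ(17) = 17 − 1 = 16.
φ(19) = 19 − 1 = 18.
φ(80750) = 1 × 100 × 16 × 18 = 28800.

28800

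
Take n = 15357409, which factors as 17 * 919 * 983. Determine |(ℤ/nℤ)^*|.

14423616

φ(15357409) = 15357409 · (1 − 1/17) · (1 − 1/919) · (1 − 1/983)
       = 15357409 · 14423616/15357409 = 14423616.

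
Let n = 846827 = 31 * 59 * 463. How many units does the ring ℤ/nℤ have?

803880

φ(31) = 31 − 1 = 30.
φ(59) = 59 − 1 = 58.
φ(463) = 463 − 1 = 462.
Since φ is multiplicative, φ(846827) = 30 · 58 · 462 = 803880.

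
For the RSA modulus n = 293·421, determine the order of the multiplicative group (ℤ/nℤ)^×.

122640

φ(n) = (p − 1)(q − 1) = (293−1)(421−1) = 292·420 = 122640.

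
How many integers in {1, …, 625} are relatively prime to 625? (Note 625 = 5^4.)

500

φ(625) = 625 · (1 − 1/5)
       = 625 · 4/5 = 500.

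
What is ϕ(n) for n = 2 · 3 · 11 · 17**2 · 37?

195840

φ(705738) = 705738 · (1 − 1/2) · (1 − 1/3) · (1 − 1/11) · (1 − 1/17) · (1 − 1/37)
       = 705738 · 11520/41514 = 195840.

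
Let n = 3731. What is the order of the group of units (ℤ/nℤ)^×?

2880

Factor 3731: 3731 = 7 * 13 * 41.
φ(3731) = 3731 · (1 − 1/7) · (1 − 1/13) · (1 − 1/41)
       = 3731 · 2880/3731 = 2880.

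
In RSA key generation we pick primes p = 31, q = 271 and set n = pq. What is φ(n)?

8100

φ(pq) = (p−1)(q−1) = 30 · 270 = 8100.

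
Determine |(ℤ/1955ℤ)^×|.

1408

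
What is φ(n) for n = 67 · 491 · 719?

23220120

φ(23652943) = 23652943 · (1 − 1/67) · (1 − 1/491) · (1 − 1/719)
       = 23652943 · 23220120/23652943 = 23220120.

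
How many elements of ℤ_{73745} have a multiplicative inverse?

49392

Factor 73745: 73745 = 5 × 7^3 × 43.
φ(73745) = 73745 · (1 − 1/5) · (1 − 1/7) · (1 − 1/43)
       = 73745 · 1008/1505 = 49392.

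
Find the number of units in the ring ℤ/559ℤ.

504

First factor: 559 = 13 × 43.
φ(559) = 559 · (1 − 1/13) · (1 − 1/43)
       = 559 · 504/559 = 504.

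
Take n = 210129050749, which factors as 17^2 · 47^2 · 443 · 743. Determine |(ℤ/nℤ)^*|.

192863821696

φ(17^2) = 17^2 − 17^1 = 289 − 17 = 272.
φ(47^2) = 47^2 − 47^1 = 2209 − 47 = 2162.
φ(443) = 443 − 1 = 442.
φ(743) = 743 − 1 = 742.
Multiply: 272 · 2162 · 442 · 742 = 192863821696.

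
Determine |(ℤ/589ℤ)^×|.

Prime factorization: 589 = 19 * 31.
φ(589) = 589 · (1 − 1/19) · (1 − 1/31)
       = 589 · 540/589 = 540.

540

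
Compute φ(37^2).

1332

φ(37^2) = 37^1·(37−1) = 37·36 = 1332.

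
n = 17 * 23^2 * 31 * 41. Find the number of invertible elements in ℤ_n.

9715200

φ(17) = 17 − 1 = 16.
φ(23^2) = 23^2 − 23^1 = 529 − 23 = 506.
φ(31) = 31 − 1 = 30.
φ(41) = 41 − 1 = 40.
Multiply: 16 · 506 · 30 · 40 = 9715200.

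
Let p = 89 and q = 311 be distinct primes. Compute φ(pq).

27280

φ(89) = 89 − 1 = 88.
φ(311) = 311 − 1 = 310.
φ(27679) = 88 × 310 = 27280.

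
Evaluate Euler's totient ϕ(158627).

158627 = 7 * 17 * 31 * 43.
φ(158627) = 158627 · (1 − 1/7) · (1 − 1/17) · (1 − 1/31) · (1 − 1/43)
       = 158627 · 120960/158627 = 120960.

120960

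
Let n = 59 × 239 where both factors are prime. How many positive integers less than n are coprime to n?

13804

For distinct primes, φ(pq) = (p−1)(q−1) = 58 × 238 = 13804.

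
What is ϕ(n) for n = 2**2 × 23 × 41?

φ(2^2) = 2^1·(2−1) = 2·1 = 2.
φ(23) = 23 − 1 = 22.
φ(41) = 41 − 1 = 40.
Since φ is multiplicative, φ(3772) = 2 · 22 · 40 = 1760.

1760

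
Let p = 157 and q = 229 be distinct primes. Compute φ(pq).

φ(35953) = 35953 · (1 − 1/157) · (1 − 1/229)
       = 35953 · 35568/35953 = 35568.

35568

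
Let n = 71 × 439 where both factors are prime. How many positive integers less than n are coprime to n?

For distinct primes, φ(pq) = (p−1)(q−1) = 70 × 438 = 30660.

30660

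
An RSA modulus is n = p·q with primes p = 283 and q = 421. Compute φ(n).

118440

φ(119143) = 119143 · (1 − 1/283) · (1 − 1/421)
       = 119143 · 118440/119143 = 118440.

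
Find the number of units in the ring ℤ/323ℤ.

288

Factor 323: 323 = 17 * 19.
φ(323) = 323 · (1 − 1/17) · (1 − 1/19)
       = 323 · 288/323 = 288.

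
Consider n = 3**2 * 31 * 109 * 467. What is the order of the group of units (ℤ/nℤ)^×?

φ(3^2) = 3^2 − 3^1 = 9 − 3 = 6.
φ(31) = 31 − 1 = 30.
φ(109) = 109 − 1 = 108.
φ(467) = 467 − 1 = 466.
Since φ is multiplicative, φ(14201937) = 6 · 30 · 108 · 466 = 9059040.

9059040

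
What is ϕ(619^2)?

382542

φ(619^2) = 619^2 − 619^1 = 383161 − 619 = 382542.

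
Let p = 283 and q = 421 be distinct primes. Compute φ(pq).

φ(283) = 283 − 1 = 282.
φ(421) = 421 − 1 = 420.
φ(119143) = 282 × 420 = 118440.

118440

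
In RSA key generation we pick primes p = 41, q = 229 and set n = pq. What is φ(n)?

9120

φ(n) = (p − 1)(q − 1) = (41−1)(229−1) = 40·228 = 9120.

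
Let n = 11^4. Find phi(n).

φ(11^4) = 11^4 − 11^3 = 14641 − 1331 = 13310.

13310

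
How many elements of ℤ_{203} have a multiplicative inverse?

168

First factor: 203 = 7 · 29.
φ(203) = 203 · (1 − 1/7) · (1 − 1/29)
       = 203 · 168/203 = 168.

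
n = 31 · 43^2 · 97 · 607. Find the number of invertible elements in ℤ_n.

3151975680

φ(31) = 31 − 1 = 30.
φ(43^2) = 43^1·(43−1) = 43·42 = 1806.
φ(97) = 97 − 1 = 96.
φ(607) = 607 − 1 = 606.
φ(3374885401) = 30 × 1806 × 96 × 606 = 3151975680.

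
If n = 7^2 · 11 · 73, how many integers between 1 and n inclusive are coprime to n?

φ(39347) = 39347 · (1 − 1/7) · (1 − 1/11) · (1 − 1/73)
       = 39347 · 4320/5621 = 30240.

30240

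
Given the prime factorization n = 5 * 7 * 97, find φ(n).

2304

φ(5) = 5 − 1 = 4.
φ(7) = 7 − 1 = 6.
φ(97) = 97 − 1 = 96.
φ(3395) = 4 × 6 × 96 = 2304.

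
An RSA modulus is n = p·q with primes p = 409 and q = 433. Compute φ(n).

φ(pq) = (p−1)(q−1) = 408 · 432 = 176256.

176256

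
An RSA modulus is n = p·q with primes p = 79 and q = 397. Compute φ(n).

φ(31363) = 31363 · (1 − 1/79) · (1 − 1/397)
       = 31363 · 30888/31363 = 30888.

30888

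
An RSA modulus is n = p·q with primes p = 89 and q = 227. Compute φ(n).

For distinct primes, φ(pq) = (p−1)(q−1) = 88 × 226 = 19888.

19888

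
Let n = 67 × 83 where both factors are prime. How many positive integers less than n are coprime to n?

φ(pq) = (p−1)(q−1) = 66 · 82 = 5412.

5412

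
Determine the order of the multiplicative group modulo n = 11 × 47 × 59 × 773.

φ(11) = 11 − 1 = 10.
φ(47) = 47 − 1 = 46.
φ(59) = 59 − 1 = 58.
φ(773) = 773 − 1 = 772.
Since φ is multiplicative, φ(23578819) = 10 · 46 · 58 · 772 = 20596960.

20596960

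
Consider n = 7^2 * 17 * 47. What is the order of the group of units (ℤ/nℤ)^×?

φ(7^2) = 7^1·(7−1) = 7·6 = 42.
φ(17) = 17 − 1 = 16.
φ(47) = 47 − 1 = 46.
φ(39151) = 42 × 16 × 46 = 30912.

30912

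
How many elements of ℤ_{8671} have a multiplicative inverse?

7392

Factor 8671: 8671 = 13 · 23 · 29.
φ(13) = 13 − 1 = 12.
φ(23) = 23 − 1 = 22.
φ(29) = 29 − 1 = 28.
φ(8671) = 12 × 22 × 28 = 7392.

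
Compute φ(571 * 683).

φ(389993) = 389993 · (1 − 1/571) · (1 − 1/683)
       = 389993 · 388740/389993 = 388740.

388740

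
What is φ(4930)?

Factor 4930: 4930 = 2 × 5 × 17 × 29.
φ(4930) = 4930 · (1 − 1/2) · (1 − 1/5) · (1 − 1/17) · (1 − 1/29)
       = 4930 · 1792/4930 = 1792.

1792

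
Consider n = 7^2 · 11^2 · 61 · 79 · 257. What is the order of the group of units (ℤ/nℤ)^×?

5535129600

φ(7^2) = 7^2 − 7^1 = 49 − 7 = 42.
φ(11^2) = 11^2 − 11^1 = 121 − 11 = 110.
φ(61) = 61 − 1 = 60.
φ(79) = 79 − 1 = 78.
φ(257) = 257 − 1 = 256.
φ(7342965707) = 42 × 110 × 60 × 78 × 256 = 5535129600.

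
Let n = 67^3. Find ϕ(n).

φ(300763) = 300763 · (1 − 1/67)
       = 300763 · 66/67 = 296274.

296274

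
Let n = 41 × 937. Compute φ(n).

37440

φ(41) = 41 − 1 = 40.
φ(937) = 937 − 1 = 936.
Since φ is multiplicative, φ(38417) = 40 · 936 = 37440.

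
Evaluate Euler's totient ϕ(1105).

768

1105 = 5 * 13 * 17.
φ(1105) = 1105 · (1 − 1/5) · (1 − 1/13) · (1 − 1/17)
       = 1105 · 768/1105 = 768.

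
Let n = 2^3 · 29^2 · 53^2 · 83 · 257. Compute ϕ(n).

187909636096

φ(403133545112) = 403133545112 · (1 − 1/2) · (1 − 1/29) · (1 − 1/53) · (1 − 1/83) · (1 − 1/257)
       = 403133545112 · 30564352/65571494 = 187909636096.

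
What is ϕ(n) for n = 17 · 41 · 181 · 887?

φ(17) = 17 − 1 = 16.
φ(41) = 41 − 1 = 40.
φ(181) = 181 − 1 = 180.
φ(887) = 887 − 1 = 886.
Since φ is multiplicative, φ(111901259) = 16 · 40 · 180 · 886 = 102067200.

102067200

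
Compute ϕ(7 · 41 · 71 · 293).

4905600

φ(5970461) = 5970461 · (1 − 1/7) · (1 − 1/41) · (1 − 1/71) · (1 − 1/293)
       = 5970461 · 4905600/5970461 = 4905600.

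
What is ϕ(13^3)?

2028

φ(2197) = 2197 · (1 − 1/13)
       = 2197 · 12/13 = 2028.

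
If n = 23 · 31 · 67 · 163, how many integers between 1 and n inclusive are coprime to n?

φ(23) = 23 − 1 = 22.
φ(31) = 31 − 1 = 30.
φ(67) = 67 − 1 = 66.
φ(163) = 163 − 1 = 162.
Multiply: 22 · 30 · 66 · 162 = 7056720.

7056720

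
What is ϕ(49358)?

49358 = 2 · 23 · 29 · 37.
φ(49358) = 49358 · (1 − 1/2) · (1 − 1/23) · (1 − 1/29) · (1 − 1/37)
       = 49358 · 22176/49358 = 22176.

22176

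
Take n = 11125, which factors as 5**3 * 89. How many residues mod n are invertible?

φ(5^3) = 5^2·(5−1) = 25·4 = 100.
φ(89) = 89 − 1 = 88.
φ(11125) = 100 × 88 = 8800.

8800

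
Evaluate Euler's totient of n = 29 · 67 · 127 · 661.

153679680

φ(163109021) = 163109021 · (1 − 1/29) · (1 − 1/67) · (1 − 1/127) · (1 − 1/661)
       = 163109021 · 153679680/163109021 = 153679680.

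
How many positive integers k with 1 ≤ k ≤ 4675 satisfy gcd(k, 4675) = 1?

3200

Factor 4675: 4675 = 5^2 × 11 × 17.
φ(4675) = 4675 · (1 − 1/5) · (1 − 1/11) · (1 − 1/17)
       = 4675 · 640/935 = 3200.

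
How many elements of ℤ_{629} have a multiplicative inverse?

629 = 17 · 37.
φ(17) = 17 − 1 = 16.
φ(37) = 37 − 1 = 36.
Multiply: 16 · 36 = 576.

576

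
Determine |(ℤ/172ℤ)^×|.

84

Prime factorization: 172 = 2^2 · 43.
φ(172) = 172 · (1 − 1/2) · (1 − 1/43)
       = 172 · 42/86 = 84.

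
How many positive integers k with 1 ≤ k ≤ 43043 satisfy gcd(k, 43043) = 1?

30240

Factor 43043: 43043 = 7 · 11 · 13 · 43.
φ(43043) = 43043 · (1 − 1/7) · (1 − 1/11) · (1 − 1/13) · (1 − 1/43)
       = 43043 · 30240/43043 = 30240.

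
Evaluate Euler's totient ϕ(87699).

52800

Prime factorization: 87699 = 3 × 23 × 31 × 41.
φ(3) = 3 − 1 = 2.
φ(23) = 23 − 1 = 22.
φ(31) = 31 − 1 = 30.
φ(41) = 41 − 1 = 40.
φ(87699) = 2 × 22 × 30 × 40 = 52800.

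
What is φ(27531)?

First factor: 27531 = 3^2 × 7 × 19 × 23.
φ(3^2) = 3^1·(3−1) = 3·2 = 6.
φ(7) = 7 − 1 = 6.
φ(19) = 19 − 1 = 18.
φ(23) = 23 − 1 = 22.
φ(27531) = 6 × 6 × 18 × 22 = 14256.

14256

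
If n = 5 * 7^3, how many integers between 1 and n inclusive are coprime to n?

φ(1715) = 1715 · (1 − 1/5) · (1 − 1/7)
       = 1715 · 24/35 = 1176.

1176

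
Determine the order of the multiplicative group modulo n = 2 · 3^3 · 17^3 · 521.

43280640

φ(138222342) = 138222342 · (1 − 1/2) · (1 − 1/3) · (1 − 1/17) · (1 − 1/521)
       = 138222342 · 16640/53142 = 43280640.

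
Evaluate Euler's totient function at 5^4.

500

φ(5^4) = 5^3·(5−1) = 125·4 = 500.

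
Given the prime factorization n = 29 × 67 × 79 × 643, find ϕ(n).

92540448

φ(98698571) = 98698571 · (1 − 1/29) · (1 − 1/67) · (1 − 1/79) · (1 − 1/643)
       = 98698571 · 92540448/98698571 = 92540448.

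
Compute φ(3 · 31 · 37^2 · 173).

13746240

φ(3) = 3 − 1 = 2.
φ(31) = 31 − 1 = 30.
φ(37^2) = 37^1·(37−1) = 37·36 = 1332.
φ(173) = 173 − 1 = 172.
Multiply: 2 · 30 · 1332 · 172 = 13746240.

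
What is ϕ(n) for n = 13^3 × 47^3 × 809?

φ(184532196979) = 184532196979 · (1 − 1/13) · (1 − 1/47) · (1 − 1/809)
       = 184532196979 · 446016/494299 = 166507139136.

166507139136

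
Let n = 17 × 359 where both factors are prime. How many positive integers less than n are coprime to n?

For distinct primes, φ(pq) = (p−1)(q−1) = 16 × 358 = 5728.

5728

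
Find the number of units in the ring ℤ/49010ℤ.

17472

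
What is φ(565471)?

483840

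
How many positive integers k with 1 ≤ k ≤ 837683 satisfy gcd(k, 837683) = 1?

609840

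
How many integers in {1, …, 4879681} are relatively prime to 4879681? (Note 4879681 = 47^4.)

φ(47^4) = 47^3·(47−1) = 103823·46 = 4775858.

4775858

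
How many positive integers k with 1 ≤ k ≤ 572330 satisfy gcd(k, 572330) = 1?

Prime factorization: 572330 = 2 · 5 · 11**3 · 43.
φ(572330) = 572330 · (1 − 1/2) · (1 − 1/5) · (1 − 1/11) · (1 − 1/43)
       = 572330 · 1680/4730 = 203280.

203280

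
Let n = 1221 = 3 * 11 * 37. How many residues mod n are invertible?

φ(1221) = 1221 · (1 − 1/3) · (1 − 1/11) · (1 − 1/37)
       = 1221 · 720/1221 = 720.

720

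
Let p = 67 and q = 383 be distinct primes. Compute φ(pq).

φ(67) = 67 − 1 = 66.
φ(383) = 383 − 1 = 382.
Since φ is multiplicative, φ(25661) = 66 · 382 = 25212.

25212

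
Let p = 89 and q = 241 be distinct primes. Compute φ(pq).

21120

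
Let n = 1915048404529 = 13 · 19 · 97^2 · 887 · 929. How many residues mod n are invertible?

1653782593536

φ(1915048404529) = 1915048404529 · (1 − 1/13) · (1 − 1/19) · (1 − 1/97) · (1 − 1/887) · (1 − 1/929)
       = 1915048404529 · 17049305088/19742767057 = 1653782593536.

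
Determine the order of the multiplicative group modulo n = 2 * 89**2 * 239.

φ(2) = 2 − 1 = 1.
φ(89^2) = 89^1·(89−1) = 89·88 = 7832.
φ(239) = 239 − 1 = 238.
φ(3786238) = 1 × 7832 × 238 = 1864016.

1864016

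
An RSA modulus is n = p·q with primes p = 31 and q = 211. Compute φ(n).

6300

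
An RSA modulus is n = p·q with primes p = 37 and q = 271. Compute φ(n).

φ(10027) = 10027 · (1 − 1/37) · (1 − 1/271)
       = 10027 · 9720/10027 = 9720.

9720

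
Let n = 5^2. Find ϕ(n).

20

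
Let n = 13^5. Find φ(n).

342732

φ(13^5) = 13^5 − 13^4 = 371293 − 28561 = 342732.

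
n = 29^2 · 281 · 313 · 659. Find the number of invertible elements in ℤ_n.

φ(29^2) = 29^1·(29−1) = 29·28 = 812.
φ(281) = 281 − 1 = 280.
φ(313) = 313 − 1 = 312.
φ(659) = 659 − 1 = 658.
Multiply: 812 · 280 · 312 · 658 = 46676098560.

46676098560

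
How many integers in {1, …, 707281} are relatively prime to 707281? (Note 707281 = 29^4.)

682892

φ(707281) = 707281 · (1 − 1/29)
       = 707281 · 28/29 = 682892.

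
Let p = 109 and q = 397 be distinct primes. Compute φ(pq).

42768

φ(pq) = (p−1)(q−1) = 108 · 396 = 42768.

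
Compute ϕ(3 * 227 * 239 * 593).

63684992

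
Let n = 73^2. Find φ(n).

5256

φ(73^2) = 73^2 − 73^1 = 5329 − 73 = 5256.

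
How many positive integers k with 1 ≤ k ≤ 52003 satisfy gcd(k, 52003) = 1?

38016

First factor: 52003 = 7 * 17 * 19 * 23.
φ(52003) = 52003 · (1 − 1/7) · (1 − 1/17) · (1 − 1/19) · (1 − 1/23)
       = 52003 · 38016/52003 = 38016.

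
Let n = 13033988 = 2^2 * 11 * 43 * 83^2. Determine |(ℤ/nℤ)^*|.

5717040

φ(2^2) = 2^1·(2−1) = 2·1 = 2.
φ(11) = 11 − 1 = 10.
φ(43) = 43 − 1 = 42.
φ(83^2) = 83^2 − 83^1 = 6889 − 83 = 6806.
Since φ is multiplicative, φ(13033988) = 2 · 10 · 42 · 6806 = 5717040.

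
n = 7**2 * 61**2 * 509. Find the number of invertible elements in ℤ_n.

φ(7^2) = 7^1·(7−1) = 7·6 = 42.
φ(61^2) = 61^1·(61−1) = 61·60 = 3660.
φ(509) = 509 − 1 = 508.
Since φ is multiplicative, φ(92805461) = 42 · 3660 · 508 = 78089760.

78089760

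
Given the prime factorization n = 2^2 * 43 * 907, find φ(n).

76104

φ(2^2) = 2^2 − 2^1 = 4 − 2 = 2.
φ(43) = 43 − 1 = 42.
φ(907) = 907 − 1 = 906.
φ(156004) = 2 × 42 × 906 = 76104.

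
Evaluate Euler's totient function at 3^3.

φ(27) = 27 · (1 − 1/3)
       = 27 · 2/3 = 18.

18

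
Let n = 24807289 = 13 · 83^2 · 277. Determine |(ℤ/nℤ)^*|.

22541472

φ(24807289) = 24807289 · (1 − 1/13) · (1 − 1/83) · (1 − 1/277)
       = 24807289 · 271584/298883 = 22541472.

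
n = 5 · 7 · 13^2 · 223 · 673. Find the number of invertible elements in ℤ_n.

558544896

φ(887717285) = 887717285 · (1 − 1/5) · (1 − 1/7) · (1 − 1/13) · (1 − 1/223) · (1 − 1/673)
       = 887717285 · 42964992/68285945 = 558544896.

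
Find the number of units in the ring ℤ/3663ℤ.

2160

Factor 3663: 3663 = 3**2 * 11 * 37.
φ(3663) = 3663 · (1 − 1/3) · (1 − 1/11) · (1 − 1/37)
       = 3663 · 720/1221 = 2160.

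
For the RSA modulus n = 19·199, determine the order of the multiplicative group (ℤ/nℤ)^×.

φ(3781) = 3781 · (1 − 1/19) · (1 − 1/199)
       = 3781 · 3564/3781 = 3564.

3564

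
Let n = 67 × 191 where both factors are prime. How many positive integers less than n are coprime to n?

φ(67) = 67 − 1 = 66.
φ(191) = 191 − 1 = 190.
Multiply: 66 · 190 = 12540.

12540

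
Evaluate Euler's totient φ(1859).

1560

Prime factorization: 1859 = 11 · 13^2.
φ(11) = 11 − 1 = 10.
φ(13^2) = 13^1·(13−1) = 13·12 = 156.
Multiply: 10 · 156 = 1560.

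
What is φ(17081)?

Prime factorization: 17081 = 19 × 29 × 31.
φ(17081) = 17081 · (1 − 1/19) · (1 − 1/29) · (1 − 1/31)
       = 17081 · 15120/17081 = 15120.

15120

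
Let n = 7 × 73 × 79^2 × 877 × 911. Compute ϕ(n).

φ(7) = 7 − 1 = 6.
φ(73) = 73 − 1 = 72.
φ(79^2) = 79^2 − 79^1 = 6241 − 79 = 6162.
φ(877) = 877 − 1 = 876.
φ(911) = 911 − 1 = 910.
Since φ is multiplicative, φ(2547962623997) = 6 · 72 · 6162 · 876 · 910 = 2122027165440.

2122027165440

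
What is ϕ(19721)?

17280

Prime factorization: 19721 = 13 × 37 × 41.
φ(19721) = 19721 · (1 − 1/13) · (1 − 1/37) · (1 − 1/41)
       = 19721 · 17280/19721 = 17280.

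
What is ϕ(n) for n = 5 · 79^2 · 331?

φ(10328855) = 10328855 · (1 − 1/5) · (1 − 1/79) · (1 − 1/331)
       = 10328855 · 102960/130745 = 8133840.

8133840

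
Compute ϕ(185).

144

First factor: 185 = 5 · 37.
φ(5) = 5 − 1 = 4.
φ(37) = 37 − 1 = 36.
Since φ is multiplicative, φ(185) = 4 · 36 = 144.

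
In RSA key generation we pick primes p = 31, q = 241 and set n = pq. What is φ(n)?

7200

φ(7471) = 7471 · (1 − 1/31) · (1 − 1/241)
       = 7471 · 7200/7471 = 7200.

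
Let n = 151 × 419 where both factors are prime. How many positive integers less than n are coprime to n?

62700

φ(pq) = (p−1)(q−1) = 150 · 418 = 62700.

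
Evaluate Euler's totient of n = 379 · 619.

233604

φ(379) = 379 − 1 = 378.
φ(619) = 619 − 1 = 618.
φ(234601) = 378 × 618 = 233604.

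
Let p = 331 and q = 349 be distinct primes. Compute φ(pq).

φ(115519) = 115519 · (1 − 1/331) · (1 − 1/349)
       = 115519 · 114840/115519 = 114840.

114840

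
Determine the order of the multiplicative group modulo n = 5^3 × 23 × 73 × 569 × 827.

φ(98759409625) = 98759409625 · (1 − 1/5) · (1 − 1/23) · (1 − 1/73) · (1 − 1/569) · (1 − 1/827)
       = 98759409625 · 2972648448/3950376385 = 74316211200.

74316211200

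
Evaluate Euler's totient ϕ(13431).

7920

Factor 13431: 13431 = 3 × 11^2 × 37.
φ(3) = 3 − 1 = 2.
φ(11^2) = 11^2 − 11^1 = 121 − 11 = 110.
φ(37) = 37 − 1 = 36.
Since φ is multiplicative, φ(13431) = 2 · 110 · 36 = 7920.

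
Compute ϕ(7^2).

φ(49) = 49 · (1 − 1/7)
       = 49 · 6/7 = 42.

42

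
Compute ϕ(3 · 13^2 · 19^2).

106704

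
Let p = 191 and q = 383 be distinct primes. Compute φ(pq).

72580

φ(n) = (p − 1)(q − 1) = (191−1)(383−1) = 190·382 = 72580.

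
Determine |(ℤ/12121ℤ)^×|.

10560

12121 = 17 * 23 * 31.
φ(17) = 17 − 1 = 16.
φ(23) = 23 − 1 = 22.
φ(31) = 31 − 1 = 30.
φ(12121) = 16 × 22 × 30 = 10560.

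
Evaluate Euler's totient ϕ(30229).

30229 = 19 × 37 × 43.
φ(30229) = 30229 · (1 − 1/19) · (1 − 1/37) · (1 − 1/43)
       = 30229 · 27216/30229 = 27216.

27216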